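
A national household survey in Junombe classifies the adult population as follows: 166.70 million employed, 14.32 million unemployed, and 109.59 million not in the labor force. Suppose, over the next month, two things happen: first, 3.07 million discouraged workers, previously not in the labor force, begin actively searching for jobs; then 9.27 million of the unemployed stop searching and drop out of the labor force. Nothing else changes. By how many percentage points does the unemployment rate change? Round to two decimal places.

Initially, labor force = 166.70 + 14.32 = 181.02 million, so u = 14.32/181.02 = 7.91%.
After the first change, unemployed and labor force both rise by 3.07 → E = 166.70, U = 17.39, labor force = 184.09 million.
After the second change, unemployed and labor force both fall by 9.27 → E = 166.70, U = 8.12, labor force = 174.82 million.
New unemployment rate = 8.12 / 174.82 = 4.64%.
Change = 4.64% − 7.91% = −3.27 percentage points.

The unemployment rate changes by −3.27 percentage points.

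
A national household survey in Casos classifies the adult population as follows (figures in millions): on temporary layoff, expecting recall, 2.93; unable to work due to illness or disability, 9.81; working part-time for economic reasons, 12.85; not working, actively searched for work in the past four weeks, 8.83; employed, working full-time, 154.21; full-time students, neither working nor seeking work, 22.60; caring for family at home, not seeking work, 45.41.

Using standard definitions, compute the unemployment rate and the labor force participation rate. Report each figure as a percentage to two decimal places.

Unemployment rate ≈ 6.58%; labor force participation rate ≈ 69.68%.

Employed = 12.85 + 154.21 = 167.06 million (anyone who worked, including part-time for economic reasons, counts as employed).
Unemployed = 2.93 + 8.83 = 11.76 million (jobless and actively searching, or on temporary layoff).
Labor force = 167.06 + 11.76 = 178.82 million.
Not in labor force = 9.81 + 22.60 + 45.41 = 77.82 million (those not working and not actively searching are outside the labor force).
Civilian working-age population = 178.82 + 77.82 = 256.64 million.
Unemployment rate = 11.76 / 178.82 = 6.58%.
Labor force participation rate = 178.82 / 256.64 = 69.68%.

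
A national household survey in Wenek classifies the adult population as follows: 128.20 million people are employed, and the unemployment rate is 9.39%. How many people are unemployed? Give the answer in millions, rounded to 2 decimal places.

About 13.29 million are unemployed.

Let U be the number unemployed. The labor force is E + U, and U/(E+U) = 0.0939.
So U = 0.0939 × 128.20 / (1 − 0.0939) = 12.0380 / 0.9061 ≈ 13.29 million.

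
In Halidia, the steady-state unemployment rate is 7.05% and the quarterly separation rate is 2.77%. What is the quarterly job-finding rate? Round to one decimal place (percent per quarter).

From u* = s/(s+f): f = s·(1−u)/u.
f = 2.77 × (1 − 0.0705) / 0.0705 = 2.5747 / 0.0705 ≈ 36.5% per quarter.

Job-finding rate ≈ 36.5% per quarter.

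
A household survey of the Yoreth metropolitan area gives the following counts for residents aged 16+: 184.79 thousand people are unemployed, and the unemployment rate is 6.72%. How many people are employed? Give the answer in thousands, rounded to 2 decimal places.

Labor force = U / u = 184.79 / 0.0672 ≈ 2,749.85 thousand.
Employed = labor force − unemployed = 2,749.85 − 184.79 = 2,565.06 thousand.

About 2,565.06 thousand are employed.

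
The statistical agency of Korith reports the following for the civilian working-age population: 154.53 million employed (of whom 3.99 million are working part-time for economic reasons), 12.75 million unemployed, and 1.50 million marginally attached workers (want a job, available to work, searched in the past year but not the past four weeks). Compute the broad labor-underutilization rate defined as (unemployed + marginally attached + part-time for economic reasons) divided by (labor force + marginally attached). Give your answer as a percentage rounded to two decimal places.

Labor force = 154.53 + 12.75 = 167.28 million.
Numerator = 12.75 + 1.50 + 3.99 = 18.24 million.
Denominator = 167.28 + 1.50 = 168.78 million.
Broad rate = 18.24 / 168.78 = 10.81%.

Broad underutilization rate ≈ 10.81%.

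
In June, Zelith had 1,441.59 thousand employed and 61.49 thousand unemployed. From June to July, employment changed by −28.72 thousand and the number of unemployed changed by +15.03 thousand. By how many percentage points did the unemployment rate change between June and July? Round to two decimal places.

June: labor force = 1,441.59 + 61.49 = 1,503.08; u = 61.49/1,503.08 = 4.09%.
July: labor force = 1,412.87 + 76.52 = 1,489.39; u = 76.52/1,489.39 = 5.14%.
Change = 5.14% − 4.09% = +1.05 pp.

The unemployment rate changed by +1.05 percentage points.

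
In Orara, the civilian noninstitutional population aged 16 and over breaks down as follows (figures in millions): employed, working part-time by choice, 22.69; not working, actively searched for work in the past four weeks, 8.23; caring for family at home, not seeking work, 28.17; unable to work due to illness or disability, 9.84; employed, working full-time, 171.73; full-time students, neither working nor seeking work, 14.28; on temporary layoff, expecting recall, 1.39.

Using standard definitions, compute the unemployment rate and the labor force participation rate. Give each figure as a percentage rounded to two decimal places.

Employed = 22.69 + 171.73 = 194.42 million.
Unemployed = 8.23 + 1.39 = 9.62 million (jobless and actively searching, or on temporary layoff).
Labor force = 194.42 + 9.62 = 204.04 million.
Not in labor force = 28.17 + 9.84 + 14.28 = 52.29 million (those not working and not actively searching are outside the labor force).
Civilian working-age population = 204.04 + 52.29 = 256.33 million.
Unemployment rate = 9.62 / 204.04 = 4.71%.
Labor force participation rate = 204.04 / 256.33 = 79.60%.

Unemployment rate ≈ 4.71%; labor force participation rate ≈ 79.60%.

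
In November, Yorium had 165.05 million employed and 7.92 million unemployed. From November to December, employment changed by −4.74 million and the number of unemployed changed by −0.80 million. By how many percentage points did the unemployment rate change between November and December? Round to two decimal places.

November: labor force = 165.05 + 7.92 = 172.97; u = 7.92/172.97 = 4.58%.
December: labor force = 160.31 + 7.12 = 167.43; u = 7.12/167.43 = 4.25%.
Change = 4.25% − 4.58% = −0.33 pp.

The unemployment rate changed by −0.33 percentage points.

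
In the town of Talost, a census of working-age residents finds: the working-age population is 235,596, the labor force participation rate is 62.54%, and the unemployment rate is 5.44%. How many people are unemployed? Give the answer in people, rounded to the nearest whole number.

Labor force = 0.6254 × 235,596 = 147,342.
Unemployed = 0.0544 × 147,342 ≈ 8,015.

About 8,015 are unemployed.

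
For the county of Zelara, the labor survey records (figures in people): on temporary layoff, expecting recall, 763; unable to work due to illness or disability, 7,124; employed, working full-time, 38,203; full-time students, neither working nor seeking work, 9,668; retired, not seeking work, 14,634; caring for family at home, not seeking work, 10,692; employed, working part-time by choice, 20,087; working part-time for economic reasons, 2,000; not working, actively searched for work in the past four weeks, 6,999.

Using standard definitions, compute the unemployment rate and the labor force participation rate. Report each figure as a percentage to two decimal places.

Unemployment rate ≈ 11.41%; labor force participation rate ≈ 61.77%.

Employed = 38,203 + 20,087 + 2,000 = 60,290 (anyone who worked, including part-time for economic reasons, counts as employed).
Unemployed = 763 + 6,999 = 7,762 (jobless and actively searching, or on temporary layoff).
Labor force = 60,290 + 7,762 = 68,052.
Not in labor force = 7,124 + 9,668 + 14,634 + 10,692 = 42,118 (those not working and not actively searching are outside the labor force).
Civilian working-age population = 68,052 + 42,118 = 110,170.
Unemployment rate = 7,762 / 68,052 = 11.41%.
Labor force participation rate = 68,052 / 110,170 = 61.77%.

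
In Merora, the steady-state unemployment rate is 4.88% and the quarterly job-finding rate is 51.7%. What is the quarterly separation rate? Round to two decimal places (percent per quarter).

From u* = s/(s+f): s = u·f/(1−u).
s = 0.0488 × 51.7 / (1 − 0.0488) = 2.5230 / 0.9512 ≈ 2.65% per quarter.

Separation rate ≈ 2.65% per quarter.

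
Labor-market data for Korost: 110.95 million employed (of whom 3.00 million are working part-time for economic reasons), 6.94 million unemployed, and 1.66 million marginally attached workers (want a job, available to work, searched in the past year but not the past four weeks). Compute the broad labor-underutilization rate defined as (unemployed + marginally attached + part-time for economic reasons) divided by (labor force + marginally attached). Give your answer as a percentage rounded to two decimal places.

Labor force = 110.95 + 6.94 = 117.89 million.
Numerator = 6.94 + 1.66 + 3.00 = 11.60 million.
Denominator = 117.89 + 1.66 = 119.55 million.
Broad rate = 11.60 / 119.55 = 9.70%.

Broad underutilization rate ≈ 9.70%.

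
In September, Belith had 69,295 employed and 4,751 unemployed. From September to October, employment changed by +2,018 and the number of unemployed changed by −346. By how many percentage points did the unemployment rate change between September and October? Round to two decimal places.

September: labor force = 69,295 + 4,751 = 74,046; u = 4,751/74,046 = 6.42%.
October: labor force = 71,313 + 4,405 = 75,718; u = 4,405/75,718 = 5.82%.
Change = 5.82% − 6.42% = −0.60 pp.

The unemployment rate changed by −0.60 percentage points.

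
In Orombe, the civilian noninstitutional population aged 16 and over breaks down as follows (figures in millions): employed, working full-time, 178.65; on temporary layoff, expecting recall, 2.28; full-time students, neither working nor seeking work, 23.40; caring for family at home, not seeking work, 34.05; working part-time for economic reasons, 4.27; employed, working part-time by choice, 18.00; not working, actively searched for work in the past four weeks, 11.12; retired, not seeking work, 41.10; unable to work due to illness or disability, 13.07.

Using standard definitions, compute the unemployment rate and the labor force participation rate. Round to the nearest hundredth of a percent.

Employed = 178.65 + 4.27 + 18.00 = 200.92 million (anyone who worked, including part-time for economic reasons, counts as employed).
Unemployed = 2.28 + 11.12 = 13.40 million (jobless and actively searching, or on temporary layoff).
Labor force = 200.92 + 13.40 = 214.32 million.
Not in labor force = 23.40 + 34.05 + 41.10 + 13.07 = 111.62 million (those not working and not actively searching are outside the labor force).
Civilian working-age population = 214.32 + 111.62 = 325.94 million.
Unemployment rate = 13.40 / 214.32 = 6.25%.
Labor force participation rate = 214.32 / 325.94 = 65.75%.

Unemployment rate ≈ 6.25%; labor force participation rate ≈ 65.75%.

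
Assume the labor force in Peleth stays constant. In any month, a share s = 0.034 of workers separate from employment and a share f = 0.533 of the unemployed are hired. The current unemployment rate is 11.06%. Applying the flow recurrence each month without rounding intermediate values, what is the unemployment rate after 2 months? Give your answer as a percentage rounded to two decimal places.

Unemployment rate after two months ≈ 6.95%.

With a fixed labor force, u_{t+1} = u_t + s·(1−u_t) − f·u_t = u_t·(1−s−f) + s.
Here 1−s−f = 0.433 and s = 0.034.
u_1 = 0.110600 × 0.433 + 0.034 = 0.081890.
u_2 = 0.081890 × 0.433 + 0.034 = 0.069458.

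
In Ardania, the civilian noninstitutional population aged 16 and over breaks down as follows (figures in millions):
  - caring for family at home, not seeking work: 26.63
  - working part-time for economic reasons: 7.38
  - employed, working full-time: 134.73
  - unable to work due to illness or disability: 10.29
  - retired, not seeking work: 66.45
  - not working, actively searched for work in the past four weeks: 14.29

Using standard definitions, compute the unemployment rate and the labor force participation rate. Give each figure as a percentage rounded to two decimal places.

Employed = 7.38 + 134.73 = 142.11 million (anyone who worked, including part-time for economic reasons, counts as employed).
Unemployed = 14.29 million.
Labor force = 142.11 + 14.29 = 156.40 million.
Not in labor force = 26.63 + 10.29 + 66.45 = 103.37 million (those not working and not actively searching are outside the labor force).
Civilian working-age population = 156.40 + 103.37 = 259.77 million.
Unemployment rate = 14.29 / 156.40 = 9.14%.
Labor force participation rate = 156.40 / 259.77 = 60.21%.

Unemployment rate ≈ 9.14%; labor force participation rate ≈ 60.21%.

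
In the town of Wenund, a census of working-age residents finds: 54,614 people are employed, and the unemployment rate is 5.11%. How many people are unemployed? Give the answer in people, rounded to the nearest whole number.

Let U be the number unemployed. The labor force is E + U, and U/(E+U) = 0.0511.
So U = 0.0511 × 54,614 / (1 − 0.0511) = 2790.78 / 0.9489 ≈ 2,941.

About 2,941 are unemployed.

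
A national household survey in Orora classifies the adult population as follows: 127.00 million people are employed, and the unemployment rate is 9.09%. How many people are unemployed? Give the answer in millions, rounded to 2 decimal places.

About 12.70 million are unemployed.

Let U be the number unemployed. The labor force is E + U, and U/(E+U) = 0.0909.
So U = 0.0909 × 127.00 / (1 − 0.0909) = 11.5443 / 0.9091 ≈ 12.70 million.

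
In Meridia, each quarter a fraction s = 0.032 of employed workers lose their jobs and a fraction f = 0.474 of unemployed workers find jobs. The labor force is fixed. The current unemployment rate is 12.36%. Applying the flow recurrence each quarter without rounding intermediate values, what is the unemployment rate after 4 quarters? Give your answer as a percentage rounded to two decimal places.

Unemployment rate after four quarters ≈ 6.68%.

With a fixed labor force, u_{t+1} = u_t + s·(1−u_t) − f·u_t = u_t·(1−s−f) + s.
Here 1−s−f = 0.494 and s = 0.032.
u_1 = 0.123600 × 0.494 + 0.032 = 0.093058.
u_2 = 0.093058 × 0.494 + 0.032 = 0.077971.
u_3 = 0.077971 × 0.494 + 0.032 = 0.070518.
u_4 = 0.070518 × 0.494 + 0.032 = 0.066836.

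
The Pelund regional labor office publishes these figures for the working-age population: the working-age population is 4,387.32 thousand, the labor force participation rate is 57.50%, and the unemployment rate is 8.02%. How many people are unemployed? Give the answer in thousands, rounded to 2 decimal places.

Labor force = 0.5750 × 4,387.32 = 2,522.71 thousand.
Unemployed = 0.0802 × 2,522.71 ≈ 202.32 thousand.

About 202.32 thousand are unemployed.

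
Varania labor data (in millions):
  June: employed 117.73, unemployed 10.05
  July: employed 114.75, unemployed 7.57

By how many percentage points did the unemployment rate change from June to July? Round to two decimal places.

The unemployment rate changed by −1.68 percentage points.

June: labor force = 117.73 + 10.05 = 127.78; u = 10.05/127.78 = 7.87%.
July: labor force = 114.75 + 7.57 = 122.32; u = 7.57/122.32 = 6.19%.
Change = 6.19% − 7.87% = −1.68 pp.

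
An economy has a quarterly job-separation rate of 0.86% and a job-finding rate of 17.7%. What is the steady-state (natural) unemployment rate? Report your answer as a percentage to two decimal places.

Steady-state unemployment rate ≈ 4.63%.

At steady state the flows balance: s·E = f·U, so U/(E+U) = s/(s+f).
u* = 0.86 / (0.86 + 17.7) = 0.86 / 18.56 = 4.63%.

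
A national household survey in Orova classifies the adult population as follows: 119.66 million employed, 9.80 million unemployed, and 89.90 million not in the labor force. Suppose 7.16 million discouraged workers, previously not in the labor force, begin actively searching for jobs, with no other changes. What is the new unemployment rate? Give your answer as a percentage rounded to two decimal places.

Initially, labor force = 119.66 + 9.80 = 129.46 million, so u = 9.80/129.46 = 7.57%.
After the change, unemployed and labor force both rise by 7.16 → E = 119.66, U = 16.96, labor force = 136.62 million.
New unemployment rate = 16.96 / 136.62 = 12.41%.

New unemployment rate ≈ 12.41%.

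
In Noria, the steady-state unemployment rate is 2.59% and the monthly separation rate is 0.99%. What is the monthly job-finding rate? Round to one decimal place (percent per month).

Job-finding rate ≈ 37.2% per month.

From u* = s/(s+f): f = s·(1−u)/u.
f = 0.99 × (1 − 0.0259) / 0.0259 = 0.9644 / 0.0259 ≈ 37.2% per month.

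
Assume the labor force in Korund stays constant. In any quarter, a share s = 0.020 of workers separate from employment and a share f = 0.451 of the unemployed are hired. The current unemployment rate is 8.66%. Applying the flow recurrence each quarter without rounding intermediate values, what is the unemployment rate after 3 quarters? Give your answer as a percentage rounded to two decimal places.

Unemployment rate after three quarters ≈ 4.90%.

With a fixed labor force, u_{t+1} = u_t + s·(1−u_t) − f·u_t = u_t·(1−s−f) + s.
Here 1−s−f = 0.529 and s = 0.020.
u_1 = 0.086600 × 0.529 + 0.020 = 0.065811.
u_2 = 0.065811 × 0.529 + 0.020 = 0.054814.
u_3 = 0.054814 × 0.529 + 0.020 = 0.048997.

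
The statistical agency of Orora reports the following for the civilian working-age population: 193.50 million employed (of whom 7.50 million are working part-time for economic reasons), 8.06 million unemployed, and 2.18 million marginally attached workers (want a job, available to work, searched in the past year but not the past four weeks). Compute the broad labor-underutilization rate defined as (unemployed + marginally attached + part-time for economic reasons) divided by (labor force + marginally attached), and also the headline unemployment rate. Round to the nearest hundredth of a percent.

Broad underutilization rate ≈ 8.71%; headline unemployment rate ≈ 4.00%.

Labor force = 193.50 + 8.06 = 201.56 million.
Numerator = 8.06 + 2.18 + 7.50 = 17.74 million.
Denominator = 201.56 + 2.18 = 203.74 million.
Broad rate = 17.74 / 203.74 = 8.71%.
Headline unemployment rate = 8.06 / 201.56 = 4.00%.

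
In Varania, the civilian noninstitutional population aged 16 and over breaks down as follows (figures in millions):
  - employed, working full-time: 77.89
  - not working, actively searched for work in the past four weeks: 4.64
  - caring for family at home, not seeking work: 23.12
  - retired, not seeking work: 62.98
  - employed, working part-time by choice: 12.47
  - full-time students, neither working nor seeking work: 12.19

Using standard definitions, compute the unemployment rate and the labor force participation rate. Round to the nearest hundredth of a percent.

Employed = 77.89 + 12.47 = 90.36 million.
Unemployed = 4.64 million.
Labor force = 90.36 + 4.64 = 95.00 million.
Not in labor force = 23.12 + 62.98 + 12.19 = 98.29 million (those not working and not actively searching are outside the labor force).
Civilian working-age population = 95.00 + 98.29 = 193.29 million.
Unemployment rate = 4.64 / 95.00 = 4.88%.
Labor force participation rate = 95.00 / 193.29 = 49.15%.

Unemployment rate ≈ 4.88%; labor force participation rate ≈ 49.15%.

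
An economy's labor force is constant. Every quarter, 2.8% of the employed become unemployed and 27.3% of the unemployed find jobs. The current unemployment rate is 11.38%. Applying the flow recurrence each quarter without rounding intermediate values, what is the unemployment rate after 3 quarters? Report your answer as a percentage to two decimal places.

Unemployment rate after three quarters ≈ 10.01%.

With a fixed labor force, u_{t+1} = u_t + s·(1−u_t) − f·u_t = u_t·(1−s−f) + s.
Here 1−s−f = 0.699 and s = 0.028.
u_1 = 0.113800 × 0.699 + 0.028 = 0.107546.
u_2 = 0.107546 × 0.699 + 0.028 = 0.103175.
u_3 = 0.103175 × 0.699 + 0.028 = 0.100119.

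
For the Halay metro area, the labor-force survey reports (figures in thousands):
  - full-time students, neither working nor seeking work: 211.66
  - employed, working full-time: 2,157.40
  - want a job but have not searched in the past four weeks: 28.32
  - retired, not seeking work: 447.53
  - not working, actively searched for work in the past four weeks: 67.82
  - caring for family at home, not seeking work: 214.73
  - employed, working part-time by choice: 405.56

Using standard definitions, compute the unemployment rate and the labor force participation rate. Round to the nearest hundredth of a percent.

Unemployment rate ≈ 2.58%; labor force participation rate ≈ 74.46%.

Employed = 2,157.40 + 405.56 = 2,562.96 thousand.
Unemployed = 67.82 thousand.
Labor force = 2,562.96 + 67.82 = 2,630.78 thousand.
Not in labor force = 211.66 + 28.32 + 447.53 + 214.73 = 902.24 thousand (those not working and not actively searching are outside the labor force — including those who want a job but have given up searching).
Civilian working-age population = 2,630.78 + 902.24 = 3,533.02 thousand.
Unemployment rate = 67.82 / 2,630.78 = 2.58%.
Labor force participation rate = 2,630.78 / 3,533.02 = 74.46%.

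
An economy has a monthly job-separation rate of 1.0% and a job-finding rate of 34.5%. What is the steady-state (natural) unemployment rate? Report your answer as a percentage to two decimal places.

Steady-state unemployment rate ≈ 2.82%.

At steady state the flows balance: s·E = f·U, so U/(E+U) = s/(s+f).
u* = 1.0 / (1.0 + 34.5) = 1.0 / 35.50 = 2.82%.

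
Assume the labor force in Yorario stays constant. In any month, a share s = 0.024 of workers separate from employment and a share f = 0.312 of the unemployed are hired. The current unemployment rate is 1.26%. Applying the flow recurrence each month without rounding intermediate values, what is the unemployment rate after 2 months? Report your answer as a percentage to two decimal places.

With a fixed labor force, u_{t+1} = u_t + s·(1−u_t) − f·u_t = u_t·(1−s−f) + s.
Here 1−s−f = 0.664 and s = 0.024.
u_1 = 0.012600 × 0.664 + 0.024 = 0.032366.
u_2 = 0.032366 × 0.664 + 0.024 = 0.045491.

Unemployment rate after two months ≈ 4.55%.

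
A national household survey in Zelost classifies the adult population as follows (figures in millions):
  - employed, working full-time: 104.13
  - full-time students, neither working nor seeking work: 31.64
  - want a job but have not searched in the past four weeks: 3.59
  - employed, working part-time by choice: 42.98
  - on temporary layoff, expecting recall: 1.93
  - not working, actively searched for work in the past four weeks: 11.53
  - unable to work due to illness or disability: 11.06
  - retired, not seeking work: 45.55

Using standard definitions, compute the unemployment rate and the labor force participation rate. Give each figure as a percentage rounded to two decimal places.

Unemployment rate ≈ 8.38%; labor force participation rate ≈ 63.61%.

Employed = 104.13 + 42.98 = 147.11 million.
Unemployed = 1.93 + 11.53 = 13.46 million (jobless and actively searching, or on temporary layoff).
Labor force = 147.11 + 13.46 = 160.57 million.
Not in labor force = 31.64 + 3.59 + 11.06 + 45.55 = 91.84 million (those not working and not actively searching are outside the labor force — including those who want a job but have given up searching).
Civilian working-age population = 160.57 + 91.84 = 252.41 million.
Unemployment rate = 13.46 / 160.57 = 8.38%.
Labor force participation rate = 160.57 / 252.41 = 63.61%.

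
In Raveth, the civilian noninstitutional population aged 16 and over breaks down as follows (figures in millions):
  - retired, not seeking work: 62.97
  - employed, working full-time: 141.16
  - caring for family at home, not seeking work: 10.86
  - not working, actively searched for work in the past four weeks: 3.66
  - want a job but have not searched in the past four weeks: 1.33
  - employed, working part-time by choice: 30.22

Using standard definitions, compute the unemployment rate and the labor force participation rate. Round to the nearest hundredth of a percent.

Employed = 141.16 + 30.22 = 171.38 million.
Unemployed = 3.66 million.
Labor force = 171.38 + 3.66 = 175.04 million.
Not in labor force = 62.97 + 10.86 + 1.33 = 75.16 million (those not working and not actively searching are outside the labor force — including those who want a job but have given up searching).
Civilian working-age population = 175.04 + 75.16 = 250.20 million.
Unemployment rate = 3.66 / 175.04 = 2.09%.
Labor force participation rate = 175.04 / 250.20 = 69.96%.

Unemployment rate ≈ 2.09%; labor force participation rate ≈ 69.96%.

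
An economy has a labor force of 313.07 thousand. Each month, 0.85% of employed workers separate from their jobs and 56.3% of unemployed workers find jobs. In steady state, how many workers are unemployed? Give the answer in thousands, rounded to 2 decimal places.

Steady-state unemployment rate u* = s/(s+f) = 0.85/(0.85+56.3) = 0.014873.
Unemployed = u* × labor force = 0.014873 × 313.07 ≈ 4.66 thousand.

About 4.66 thousand are unemployed in steady state.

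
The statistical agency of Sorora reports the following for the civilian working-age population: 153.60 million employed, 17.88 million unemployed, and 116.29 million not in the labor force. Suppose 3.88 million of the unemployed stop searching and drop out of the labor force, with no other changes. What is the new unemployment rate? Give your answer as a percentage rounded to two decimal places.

New unemployment rate ≈ 8.35%.

Initially, labor force = 153.60 + 17.88 = 171.48 million, so u = 17.88/171.48 = 10.43%.
After the change, unemployed and labor force both fall by 3.88 → E = 153.60, U = 14.00, labor force = 167.60 million.
New unemployment rate = 14.00 / 167.60 = 8.35%.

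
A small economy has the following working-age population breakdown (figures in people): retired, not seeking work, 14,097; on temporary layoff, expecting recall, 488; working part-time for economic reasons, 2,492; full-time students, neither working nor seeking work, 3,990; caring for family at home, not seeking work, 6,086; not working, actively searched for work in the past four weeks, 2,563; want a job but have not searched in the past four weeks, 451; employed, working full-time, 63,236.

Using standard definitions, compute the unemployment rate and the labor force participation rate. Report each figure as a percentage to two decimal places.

Employed = 2,492 + 63,236 = 65,728 (anyone who worked, including part-time for economic reasons, counts as employed).
Unemployed = 488 + 2,563 = 3,051 (jobless and actively searching, or on temporary layoff).
Labor force = 65,728 + 3,051 = 68,779.
Not in labor force = 14,097 + 3,990 + 6,086 + 451 = 24,624 (those not working and not actively searching are outside the labor force — including those who want a job but have given up searching).
Civilian working-age population = 68,779 + 24,624 = 93,403.
Unemployment rate = 3,051 / 68,779 = 4.44%.
Labor force participation rate = 68,779 / 93,403 = 73.64%.

Unemployment rate ≈ 4.44%; labor force participation rate ≈ 73.64%.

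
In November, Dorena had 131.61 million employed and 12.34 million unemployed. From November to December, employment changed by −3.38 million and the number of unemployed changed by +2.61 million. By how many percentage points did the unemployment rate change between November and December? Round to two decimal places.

The unemployment rate changed by +1.87 percentage points.

November: labor force = 131.61 + 12.34 = 143.95; u = 12.34/143.95 = 8.57%.
December: labor force = 128.23 + 14.95 = 143.18; u = 14.95/143.18 = 10.44%.
Change = 10.44% − 8.57% = +1.87 pp.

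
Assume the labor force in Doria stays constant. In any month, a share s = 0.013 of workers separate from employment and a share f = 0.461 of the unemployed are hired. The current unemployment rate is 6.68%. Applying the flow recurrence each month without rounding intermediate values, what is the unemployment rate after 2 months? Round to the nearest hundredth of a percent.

Unemployment rate after two months ≈ 3.83%.

With a fixed labor force, u_{t+1} = u_t + s·(1−u_t) − f·u_t = u_t·(1−s−f) + s.
Here 1−s−f = 0.526 and s = 0.013.
u_1 = 0.066800 × 0.526 + 0.013 = 0.048137.
u_2 = 0.048137 × 0.526 + 0.013 = 0.038320.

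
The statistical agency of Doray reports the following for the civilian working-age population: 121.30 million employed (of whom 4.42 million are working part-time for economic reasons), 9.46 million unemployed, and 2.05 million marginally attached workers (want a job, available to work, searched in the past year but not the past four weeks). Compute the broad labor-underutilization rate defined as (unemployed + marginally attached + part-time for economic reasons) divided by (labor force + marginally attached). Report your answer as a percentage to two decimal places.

Labor force = 121.30 + 9.46 = 130.76 million.
Numerator = 9.46 + 2.05 + 4.42 = 15.93 million.
Denominator = 130.76 + 2.05 = 132.81 million.
Broad rate = 15.93 / 132.81 = 11.99%.

Broad underutilization rate ≈ 11.99%.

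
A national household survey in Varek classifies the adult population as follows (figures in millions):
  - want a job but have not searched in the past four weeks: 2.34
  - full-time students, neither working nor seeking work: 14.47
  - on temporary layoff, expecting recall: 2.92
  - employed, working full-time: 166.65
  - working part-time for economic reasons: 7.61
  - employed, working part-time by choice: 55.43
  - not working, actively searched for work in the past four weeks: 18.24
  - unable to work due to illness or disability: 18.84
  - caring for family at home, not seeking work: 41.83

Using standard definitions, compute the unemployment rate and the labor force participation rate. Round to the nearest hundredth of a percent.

Employed = 166.65 + 7.61 + 55.43 = 229.69 million (anyone who worked, including part-time for economic reasons, counts as employed).
Unemployed = 2.92 + 18.24 = 21.16 million (jobless and actively searching, or on temporary layoff).
Labor force = 229.69 + 21.16 = 250.85 million.
Not in labor force = 2.34 + 14.47 + 18.84 + 41.83 = 77.48 million (those not working and not actively searching are outside the labor force — including those who want a job but have given up searching).
Civilian working-age population = 250.85 + 77.48 = 328.33 million.
Unemployment rate = 21.16 / 250.85 = 8.44%.
Labor force participation rate = 250.85 / 328.33 = 76.40%.

Unemployment rate ≈ 8.44%; labor force participation rate ≈ 76.40%.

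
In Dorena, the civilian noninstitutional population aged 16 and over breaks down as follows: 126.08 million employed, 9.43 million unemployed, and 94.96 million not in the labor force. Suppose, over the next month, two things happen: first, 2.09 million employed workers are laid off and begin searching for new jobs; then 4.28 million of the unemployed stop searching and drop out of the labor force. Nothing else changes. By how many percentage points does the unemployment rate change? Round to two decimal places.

Initially, labor force = 126.08 + 9.43 = 135.51 million, so u = 9.43/135.51 = 6.96%.
After the first change, employed falls and unemployed rises by 2.09; labor force unchanged → E = 123.99, U = 11.52, labor force = 135.51 million.
After the second change, unemployed and labor force both fall by 4.28 → E = 123.99, U = 7.24, labor force = 131.23 million.
New unemployment rate = 7.24 / 131.23 = 5.52%.
Change = 5.52% − 6.96% = −1.44 percentage points.

The unemployment rate changes by −1.44 percentage points.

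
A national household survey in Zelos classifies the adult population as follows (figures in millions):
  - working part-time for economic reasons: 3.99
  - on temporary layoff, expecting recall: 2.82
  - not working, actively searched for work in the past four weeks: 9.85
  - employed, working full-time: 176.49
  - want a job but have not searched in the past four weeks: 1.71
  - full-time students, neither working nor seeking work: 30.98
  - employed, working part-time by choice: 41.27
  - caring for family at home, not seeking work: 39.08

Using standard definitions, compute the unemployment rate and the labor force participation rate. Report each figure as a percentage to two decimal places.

Employed = 3.99 + 176.49 + 41.27 = 221.75 million (anyone who worked, including part-time for economic reasons, counts as employed).
Unemployed = 2.82 + 9.85 = 12.67 million (jobless and actively searching, or on temporary layoff).
Labor force = 221.75 + 12.67 = 234.42 million.
Not in labor force = 1.71 + 30.98 + 39.08 = 71.77 million (those not working and not actively searching are outside the labor force — including those who want a job but have given up searching).
Civilian working-age population = 234.42 + 71.77 = 306.19 million.
Unemployment rate = 12.67 / 234.42 = 5.40%.
Labor force participation rate = 234.42 / 306.19 = 76.56%.

Unemployment rate ≈ 5.40%; labor force participation rate ≈ 76.56%.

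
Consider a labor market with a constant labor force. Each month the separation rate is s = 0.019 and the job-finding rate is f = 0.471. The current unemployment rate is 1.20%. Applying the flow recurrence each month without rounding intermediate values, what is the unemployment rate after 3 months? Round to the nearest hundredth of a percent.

With a fixed labor force, u_{t+1} = u_t + s·(1−u_t) − f·u_t = u_t·(1−s−f) + s.
Here 1−s−f = 0.510 and s = 0.019.
u_1 = 0.012000 × 0.510 + 0.019 = 0.025120.
u_2 = 0.025120 × 0.510 + 0.019 = 0.031811.
u_3 = 0.031811 × 0.510 + 0.019 = 0.035224.

Unemployment rate after three months ≈ 3.52%.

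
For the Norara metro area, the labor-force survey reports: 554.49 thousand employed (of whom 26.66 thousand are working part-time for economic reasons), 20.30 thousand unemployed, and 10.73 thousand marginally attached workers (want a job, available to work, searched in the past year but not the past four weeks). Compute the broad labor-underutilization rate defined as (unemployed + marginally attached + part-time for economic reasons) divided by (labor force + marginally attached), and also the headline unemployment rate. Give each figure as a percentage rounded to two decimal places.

Broad underutilization rate ≈ 9.85%; headline unemployment rate ≈ 3.53%.

Labor force = 554.49 + 20.30 = 574.79 thousand.
Numerator = 20.30 + 10.73 + 26.66 = 57.69 thousand.
Denominator = 574.79 + 10.73 = 585.52 thousand.
Broad rate = 57.69 / 585.52 = 9.85%.
Headline unemployment rate = 20.30 / 574.79 = 3.53%.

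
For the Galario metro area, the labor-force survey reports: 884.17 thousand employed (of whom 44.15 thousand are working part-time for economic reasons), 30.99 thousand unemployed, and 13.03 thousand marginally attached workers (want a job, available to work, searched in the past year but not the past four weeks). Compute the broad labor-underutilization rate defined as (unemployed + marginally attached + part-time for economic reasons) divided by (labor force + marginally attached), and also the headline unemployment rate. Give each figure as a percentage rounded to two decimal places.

Labor force = 884.17 + 30.99 = 915.16 thousand.
Numerator = 30.99 + 13.03 + 44.15 = 88.17 thousand.
Denominator = 915.16 + 13.03 = 928.19 thousand.
Broad rate = 88.17 / 928.19 = 9.50%.
Headline unemployment rate = 30.99 / 915.16 = 3.39%.

Broad underutilization rate ≈ 9.50%; headline unemployment rate ≈ 3.39%.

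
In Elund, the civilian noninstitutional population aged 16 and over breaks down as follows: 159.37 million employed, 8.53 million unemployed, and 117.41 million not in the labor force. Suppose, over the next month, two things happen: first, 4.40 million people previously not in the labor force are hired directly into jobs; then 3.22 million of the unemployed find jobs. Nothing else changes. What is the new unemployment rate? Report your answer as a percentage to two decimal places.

Initially, labor force = 159.37 + 8.53 = 167.90 million, so u = 8.53/167.90 = 5.08%.
After the first change, employed and labor force both rise by 4.40; unemployed unchanged → E = 163.77, U = 8.53, labor force = 172.30 million.
After the second change, unemployed falls and employed rises by 3.22; labor force unchanged → E = 166.99, U = 5.31, labor force = 172.30 million.
New unemployment rate = 5.31 / 172.30 = 3.08%.

New unemployment rate ≈ 3.08%.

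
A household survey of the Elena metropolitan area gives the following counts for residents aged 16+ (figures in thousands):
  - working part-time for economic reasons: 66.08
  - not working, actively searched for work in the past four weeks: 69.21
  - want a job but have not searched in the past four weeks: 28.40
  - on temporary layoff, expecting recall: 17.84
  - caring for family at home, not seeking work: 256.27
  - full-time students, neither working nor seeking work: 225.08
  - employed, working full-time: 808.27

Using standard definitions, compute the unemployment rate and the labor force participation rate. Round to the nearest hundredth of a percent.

Employed = 66.08 + 808.27 = 874.35 thousand (anyone who worked, including part-time for economic reasons, counts as employed).
Unemployed = 69.21 + 17.84 = 87.05 thousand (jobless and actively searching, or on temporary layoff).
Labor force = 874.35 + 87.05 = 961.40 thousand.
Not in labor force = 28.40 + 256.27 + 225.08 = 509.75 thousand (those not working and not actively searching are outside the labor force — including those who want a job but have given up searching).
Civilian working-age population = 961.40 + 509.75 = 1,471.15 thousand.
Unemployment rate = 87.05 / 961.40 = 9.05%.
Labor force participation rate = 961.40 / 1,471.15 = 65.35%.

Unemployment rate ≈ 9.05%; labor force participation rate ≈ 65.35%.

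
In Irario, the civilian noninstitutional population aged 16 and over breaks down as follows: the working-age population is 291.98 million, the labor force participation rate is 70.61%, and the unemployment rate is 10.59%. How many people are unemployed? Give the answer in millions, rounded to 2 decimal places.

Labor force = 0.7061 × 291.98 = 206.17 million.
Unemployed = 0.1059 × 206.17 ≈ 21.83 million.

About 21.83 million are unemployed.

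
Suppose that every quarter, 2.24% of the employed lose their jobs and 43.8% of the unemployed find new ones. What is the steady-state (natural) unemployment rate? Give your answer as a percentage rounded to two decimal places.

At steady state the flows balance: s·E = f·U, so U/(E+U) = s/(s+f).
u* = 2.24 / (2.24 + 43.8) = 2.24 / 46.04 = 4.87%.

Steady-state unemployment rate ≈ 4.87%.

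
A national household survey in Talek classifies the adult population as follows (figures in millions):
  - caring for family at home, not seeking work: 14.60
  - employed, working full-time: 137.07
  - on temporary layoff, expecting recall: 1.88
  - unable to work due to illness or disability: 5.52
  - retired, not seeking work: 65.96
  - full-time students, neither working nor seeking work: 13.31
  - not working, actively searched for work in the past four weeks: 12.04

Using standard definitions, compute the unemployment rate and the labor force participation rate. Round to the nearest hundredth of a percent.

Employed = 137.07 million.
Unemployed = 1.88 + 12.04 = 13.92 million (jobless and actively searching, or on temporary layoff).
Labor force = 137.07 + 13.92 = 150.99 million.
Not in labor force = 14.60 + 5.52 + 65.96 + 13.31 = 99.39 million (those not working and not actively searching are outside the labor force).
Civilian working-age population = 150.99 + 99.39 = 250.38 million.
Unemployment rate = 13.92 / 150.99 = 9.22%.
Labor force participation rate = 150.99 / 250.38 = 60.30%.

Unemployment rate ≈ 9.22%; labor force participation rate ≈ 60.30%.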